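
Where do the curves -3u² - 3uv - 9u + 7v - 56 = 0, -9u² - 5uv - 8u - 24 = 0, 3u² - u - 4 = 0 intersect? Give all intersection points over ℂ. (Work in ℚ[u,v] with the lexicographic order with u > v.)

Compute a lex Gröbner basis by Buchberger's algorithm.
f_1 = -3u² - 3uv - 9u + 7v - 56, LT = u².
f_2 = -9u² - 5uv - 8u - 24, LT = u².
f_3 = 3u² - u - 4, LT = u².

S(f_1,f_2): lcm = u². S = 4/9uv + 19/9u - 7/3v + 16.
  reduce S modulo (f_1, f_2, f_3):
  remainder 4/9uv + 19/9u - 7/3v + 16 ≠ 0; add h_4 = 4/9uv + 19/9u - 7/3v + 16 to the basis.

S(f_1,f_3): lcm = u². S = uv + 10/3u - 7/3v + 20.
  reduce S modulo (f_1, f_2, f_3, h_4):
  remainder -17/12u + 35/12v - 16 ≠ 0; add h_5 = -17/12u + 35/12v - 16 to the basis.

S(f_1,h_4): lcm = u²v. S = -19/4u² + uv² + 33/4uv - 36u - 7/3v² + 56/3v.
  reduce S modulo (f_1, f_2, f_3, h_4, h_5):
  remainder 35/12v² - 22555/204v + 24475/51 ≠ 0; add h_6 = 35/12v² - 22555/204v + 24475/51 to the basis.

S(f_3,h_4): lcm = u²v. S = -19/4u² + 59/12uv - 36u - 4/3v.
  reduce S modulo (f_1, f_2, f_3, h_4, h_5, h_6):
  remainder -5150/51v + 25750/51 ≠ 0; add h_7 = -5150/51v + 25750/51 to the basis.

The other S-polynomials (S(f_2,f_3), S(f_2,h_4), S(f_1,h_5), S(f_2,h_5), S(f_3,h_5), S(h_4,h_5), S(f_1,h_6), S(f_2,h_6), S(f_3,h_6), S(h_4,h_6), S(h_5,h_6), S(f_1,h_7), S(f_2,h_7), S(f_3,h_7), S(h_4,h_7), S(h_5,h_7), S(h_6,h_7)) all reduce to 0 modulo the current basis, so we have a Gröbner basis.
Inter-reduce: drop elements whose leading term is divisible by another's, tail-reduce, and make monic.
Reduced Gröbner basis: {u + 1, v - 5}.

Since the basis is lex-ordered, v - 5 is univariate in v. Its roots are {5}. Back-substituting each root into the other basis elements fixes the other coordinates.
  v = 5: the earlier basis element becomes u + 1 = 0, giving u = -1 — point (-1, 5).
Zero-dimensionality of the ideal guarantees finitely many solutions over ℂ.

{(-1, 5)}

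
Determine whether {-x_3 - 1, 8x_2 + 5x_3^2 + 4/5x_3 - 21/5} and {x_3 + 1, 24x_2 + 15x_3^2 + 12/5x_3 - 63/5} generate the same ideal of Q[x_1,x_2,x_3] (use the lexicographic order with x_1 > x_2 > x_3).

Yes, the ideals are equal.

Two ideals are equal iff their reduced Gröbner bases coincide (the reduced basis is unique for a fixed ordering).
Buchberger on the first generating set:
f_1 = -x_3 - 1, LT = x_3.
f_2 = 8x_2 + 5x_3^2 + 4/5x_3 - 21/5, LT = x_2.

S(f_1,f_2): leading monomials are coprime, so the S-polynomial reduces to 0 (Buchberger's first criterion).
Every S-polynomial of the final basis reduces to 0, so we have a Gröbner basis.
Inter-reduce: drop elements whose leading term is divisible by another's, tail-reduce, and make monic.
Reduced Gröbner basis: {x_2, x_3 + 1}.

Buchberger on the second generating set:
h_1 = x_3 + 1, LT = x_3.
h_2 = 24x_2 + 15x_3^2 + 12/5x_3 - 63/5, LT = x_2.

S(h_1,h_2): leading monomials are coprime, so the S-polynomial reduces to 0 (Buchberger's first criterion).
Every S-polynomial of the final basis reduces to 0, so we have a Gröbner basis.
Inter-reduce: drop elements whose leading term is divisible by another's, tail-reduce, and make monic.
Reduced Gröbner basis: {x_2, x_3 + 1}.

These coincide, so the ideals are equal.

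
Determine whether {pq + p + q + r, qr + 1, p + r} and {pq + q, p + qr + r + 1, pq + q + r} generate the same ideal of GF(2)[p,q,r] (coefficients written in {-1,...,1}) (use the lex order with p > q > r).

No, the ideals differ.

Since reduced Gröbner bases are canonical representatives of ideals under a given ordering, it suffices to compute and compare them.
Buchberger on the first generating set:
f_1 = pq + p + q + r, LT = pq.
f_2 = qr + 1, LT = qr.
f_3 = p + r, LT = p.

S(f_1,f_2): lcm = pqr. S = pr + p + qr + r^2.
  leading term pr: subtract (r)·f_3 from pr + p + qr + r^2 → p + qr
  leading term p: subtract (1)·f_3 from p + qr → qr + r
  leading term qr: subtract (1)·f_2 from qr + r → r + 1
  leading term r: no divisor's leading term divides it; move r to the remainder.
  leading term 1: no divisor's leading term divides it; move 1 to the remainder.
  remainder r + 1 ≠ 0; add g_4 = r + 1 to the basis.

S(f_1,f_3): lcm = pq. S = p + qr + q + r.
  leading term p: subtract (1)·f_3 from p + qr + q + r → qr + q
  leading term qr: subtract (1)·f_2 from qr + q → q + 1
  leading term q: no divisor's leading term divides it; move q to the remainder.
  leading term 1: no divisor's leading term divides it; move 1 to the remainder.
  remainder q + 1 ≠ 0; add g_5 = q + 1 to the basis.

The other S-polynomials (S(f_2,f_3), S(f_1,g_4), S(f_2,g_4), S(f_3,g_4), S(f_1,g_5), S(f_2,g_5), S(f_3,g_5), S(g_4,g_5)) all reduce to 0 modulo the current basis, so we have a Gröbner basis.
Inter-reduce: drop elements whose leading term is divisible by another's, tail-reduce, and make monic.
Reduced Gröbner basis: {p + 1, q + 1, r + 1}.

Buchberger on the second generating set:
h_1 = pq + q, LT = pq.
h_2 = p + qr + r + 1, LT = p.
h_3 = pq + q + r, LT = pq.

S(h_1,h_2): lcm = pq. S = q^2r + qr.
  leading term q^2r: no divisor's leading term divides it; move q^2r to the remainder.
  leading term qr: no divisor's leading term divides it; move qr to the remainder.
  remainder q^2r + qr ≠ 0; add k_4 = q^2r + qr to the basis.

S(h_1,h_3): lcm = pq. S = r.
  leading term r: no divisor's leading term divides it; move r to the remainder.
  remainder r ≠ 0; add k_5 = r to the basis.

The other S-polynomials (S(h_2,h_3), S(h_1,k_4), S(h_2,k_4), S(h_3,k_4), S(h_1,k_5), S(h_2,k_5), S(h_3,k_5), S(k_4,k_5)) all reduce to 0 modulo the current basis, so we have a Gröbner basis.
Inter-reduce: drop elements whose leading term is divisible by another's, tail-reduce, and make monic.
Reduced Gröbner basis: {p + 1, r}.

These differ, so the ideals are not equal.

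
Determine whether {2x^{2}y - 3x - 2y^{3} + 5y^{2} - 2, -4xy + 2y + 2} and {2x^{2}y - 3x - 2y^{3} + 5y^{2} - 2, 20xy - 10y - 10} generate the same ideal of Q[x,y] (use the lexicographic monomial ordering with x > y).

Yes, the ideals are equal.

Since reduced Gröbner bases are canonical representatives of ideals under a given ordering, it suffices to compute and compare them.
Buchberger on the first generating set:
f_1 = 2x^{2}y - 3x - 2y^{3} + 5y^{2} - 2, LT = x^{2}y.
f_2 = -4xy + 2y + 2, LT = xy.

S(f_1,f_2): lcm = x^{2}y. S = \tfrac{1}{2}xy - x - y^{3} + \tfrac{5}{2}y^{2} - 1.
  leading term xy: subtract (-\tfrac{1}{8})·f_2 from \tfrac{1}{2}xy - x - y^{3} + \tfrac{5}{2}y^{2} - 1 → -x - y^{3} + \tfrac{5}{2}y^{2} + \tfrac{1}{4}y - \tfrac{3}{4}
  leading term x: no divisor's leading term divides it; move -x to the remainder.
  leading term y^{3}: no divisor's leading term divides it; move -y^{3} to the remainder.
  leading term y^{2}: no divisor's leading term divides it; move \tfrac{5}{2}y^{2} to the remainder.
  leading term y: no divisor's leading term divides it; move \tfrac{1}{4}y to the remainder.
  leading term 1: no divisor's leading term divides it; move -\tfrac{3}{4} to the remainder.
  remainder -x - y^{3} + \tfrac{5}{2}y^{2} + \tfrac{1}{4}y - \tfrac{3}{4} ≠ 0; add g_3 = -x - y^{3} + \tfrac{5}{2}y^{2} + \tfrac{1}{4}y - \tfrac{3}{4} to the basis.

S(f_1,g_3): lcm = x^{2}y. S = -xy^{4} + \tfrac{5}{2}xy^{3} + \tfrac{1}{4}xy^{2} - \tfrac{3}{4}xy - \tfrac{3}{2}x - y^{3} + \tfrac{5}{2}y^{2} - 1.
  leading term xy^{4}: subtract (\tfrac{1}{4}y^{3})·f_2 from -xy^{4} + \tfrac{5}{2}xy^{3} + \tfrac{1}{4}xy^{2} - \tfrac{3}{4}xy - \tfrac{3}{2}x - y^{3} + \tfrac{5}{2}y^{2} - 1 → \tfrac{5}{2}xy^{3} + \tfrac{1}{4}xy^{2} - \tfrac{3}{4}xy - \tfrac{3}{2}x - \tfrac{1}{2}y^{4} - \tfrac{3}{2}y^{3} + \tfrac{5}{2}y^{2} - 1
  leading term xy^{3}: subtract (-\tfrac{5}{8}y^{2})·f_2 from \tfrac{5}{2}xy^{3} + \tfrac{1}{4}xy^{2} - \tfrac{3}{4}xy - \tfrac{3}{2}x - \tfrac{1}{2}y^{4} - \tfrac{3}{2}y^{3} + \tfrac{5}{2}y^{2} - 1 → \tfrac{1}{4}xy^{2} - \tfrac{3}{4}xy - \tfrac{3}{2}x - \tfrac{1}{2}y^{4} - \tfrac{1}{4}y^{3} + \tfrac{15}{4}y^{2} - 1
  leading term xy^{2}: subtract (-\tfrac{1}{16}y)·f_2 from \tfrac{1}{4}xy^{2} - \tfrac{3}{4}xy - \tfrac{3}{2}x - \tfrac{1}{2}y^{4} - \tfrac{1}{4}y^{3} + \tfrac{15}{4}y^{2} - 1 → -\tfrac{3}{4}xy - \tfrac{3}{2}x - \tfrac{1}{2}y^{4} - \tfrac{1}{4}y^{3} + \tfrac{31}{8}y^{2} + \tfrac{1}{8}y - 1
  leading term xy: subtract (\tfrac{3}{16})·f_2 from -\tfrac{3}{4}xy - \tfrac{3}{2}x - \tfrac{1}{2}y^{4} - \tfrac{1}{4}y^{3} + \tfrac{31}{8}y^{2} + \tfrac{1}{8}y - 1 → -\tfrac{3}{2}x - \tfrac{1}{2}y^{4} - \tfrac{1}{4}y^{3} + \tfrac{31}{8}y^{2} - \tfrac{1}{4}y - \tfrac{11}{8}
  leading term x: subtract (\tfrac{3}{2})·g_3 from -\tfrac{3}{2}x - \tfrac{1}{2}y^{4} - \tfrac{1}{4}y^{3} + \tfrac{31}{8}y^{2} - \tfrac{1}{4}y - \tfrac{11}{8} → -\tfrac{1}{2}y^{4} + \tfrac{5}{4}y^{3} + \tfrac{1}{8}y^{2} - \tfrac{5}{8}y - \tfrac{1}{4}
  leading term y^{4}: no divisor's leading term divides it; move -\tfrac{1}{2}y^{4} to the remainder.
  leading term y^{3}: no divisor's leading term divides it; move \tfrac{5}{4}y^{3} to the remainder.
  leading term y^{2}: no divisor's leading term divides it; move \tfrac{1}{8}y^{2} to the remainder.
  leading term y: no divisor's leading term divides it; move -\tfrac{5}{8}y to the remainder.
  leading term 1: no divisor's leading term divides it; move -\tfrac{1}{4} to the remainder.
  remainder -\tfrac{1}{2}y^{4} + \tfrac{5}{4}y^{3} + \tfrac{1}{8}y^{2} - \tfrac{5}{8}y - \tfrac{1}{4} ≠ 0; add g_4 = -\tfrac{1}{2}y^{4} + \tfrac{5}{4}y^{3} + \tfrac{1}{8}y^{2} - \tfrac{5}{8}y - \tfrac{1}{4} to the basis.

The other S-polynomials (S(f_2,g_3), S(f_1,g_4), S(f_2,g_4), S(g_3,g_4)) all reduce to 0 modulo the current basis, so we have a Gröbner basis.
Inter-reduce: drop elements whose leading term is divisible by another's, tail-reduce, and make monic.
Reduced Gröbner basis: {x + y^{3} - \tfrac{5}{2}y^{2} - \tfrac{1}{4}y + \tfrac{3}{4}, y^{4} - \tfrac{5}{2}y^{3} - \tfrac{1}{4}y^{2} + \tfrac{5}{4}y + \tfrac{1}{2}}.

Buchberger on the second generating set:
h_1 = 2x^{2}y - 3x - 2y^{3} + 5y^{2} - 2, LT = x^{2}y.
h_2 = 20xy - 10y - 10, LT = xy.

S(h_1,h_2): lcm = x^{2}y. S = \tfrac{1}{2}xy - x - y^{3} + \tfrac{5}{2}y^{2} - 1.
  leading term xy: subtract (\tfrac{1}{40})·h_2 from \tfrac{1}{2}xy - x - y^{3} + \tfrac{5}{2}y^{2} - 1 → -x - y^{3} + \tfrac{5}{2}y^{2} + \tfrac{1}{4}y - \tfrac{3}{4}
  leading term x: no divisor's leading term divides it; move -x to the remainder.
  leading term y^{3}: no divisor's leading term divides it; move -y^{3} to the remainder.
  leading term y^{2}: no divisor's leading term divides it; move \tfrac{5}{2}y^{2} to the remainder.
  leading term y: no divisor's leading term divides it; move \tfrac{1}{4}y to the remainder.
  leading term 1: no divisor's leading term divides it; move -\tfrac{3}{4} to the remainder.
  remainder -x - y^{3} + \tfrac{5}{2}y^{2} + \tfrac{1}{4}y - \tfrac{3}{4} ≠ 0; add k_3 = -x - y^{3} + \tfrac{5}{2}y^{2} + \tfrac{1}{4}y - \tfrac{3}{4} to the basis.

S(h_1,k_3): lcm = x^{2}y. S = -xy^{4} + \tfrac{5}{2}xy^{3} + \tfrac{1}{4}xy^{2} - \tfrac{3}{4}xy - \tfrac{3}{2}x - y^{3} + \tfrac{5}{2}y^{2} - 1.
  leading term xy^{4}: subtract (-\tfrac{1}{20}y^{3})·h_2 from -xy^{4} + \tfrac{5}{2}xy^{3} + \tfrac{1}{4}xy^{2} - \tfrac{3}{4}xy - \tfrac{3}{2}x - y^{3} + \tfrac{5}{2}y^{2} - 1 → \tfrac{5}{2}xy^{3} + \tfrac{1}{4}xy^{2} - \tfrac{3}{4}xy - \tfrac{3}{2}x - \tfrac{1}{2}y^{4} - \tfrac{3}{2}y^{3} + \tfrac{5}{2}y^{2} - 1
  leading term xy^{3}: subtract (\tfrac{1}{8}y^{2})·h_2 from \tfrac{5}{2}xy^{3} + \tfrac{1}{4}xy^{2} - \tfrac{3}{4}xy - \tfrac{3}{2}x - \tfrac{1}{2}y^{4} - \tfrac{3}{2}y^{3} + \tfrac{5}{2}y^{2} - 1 → \tfrac{1}{4}xy^{2} - \tfrac{3}{4}xy - \tfrac{3}{2}x - \tfrac{1}{2}y^{4} - \tfrac{1}{4}y^{3} + \tfrac{15}{4}y^{2} - 1
  leading term xy^{2}: subtract (\tfrac{1}{80}y)·h_2 from \tfrac{1}{4}xy^{2} - \tfrac{3}{4}xy - \tfrac{3}{2}x - \tfrac{1}{2}y^{4} - \tfrac{1}{4}y^{3} + \tfrac{15}{4}y^{2} - 1 → -\tfrac{3}{4}xy - \tfrac{3}{2}x - \tfrac{1}{2}y^{4} - \tfrac{1}{4}y^{3} + \tfrac{31}{8}y^{2} + \tfrac{1}{8}y - 1
  leading term xy: subtract (-\tfrac{3}{80})·h_2 from -\tfrac{3}{4}xy - \tfrac{3}{2}x - \tfrac{1}{2}y^{4} - \tfrac{1}{4}y^{3} + \tfrac{31}{8}y^{2} + \tfrac{1}{8}y - 1 → -\tfrac{3}{2}x - \tfrac{1}{2}y^{4} - \tfrac{1}{4}y^{3} + \tfrac{31}{8}y^{2} - \tfrac{1}{4}y - \tfrac{11}{8}
  leading term x: subtract (\tfrac{3}{2})·k_3 from -\tfrac{3}{2}x - \tfrac{1}{2}y^{4} - \tfrac{1}{4}y^{3} + \tfrac{31}{8}y^{2} - \tfrac{1}{4}y - \tfrac{11}{8} → -\tfrac{1}{2}y^{4} + \tfrac{5}{4}y^{3} + \tfrac{1}{8}y^{2} - \tfrac{5}{8}y - \tfrac{1}{4}
  leading term y^{4}: no divisor's leading term divides it; move -\tfrac{1}{2}y^{4} to the remainder.
  leading term y^{3}: no divisor's leading term divides it; move \tfrac{5}{4}y^{3} to the remainder.
  leading term y^{2}: no divisor's leading term divides it; move \tfrac{1}{8}y^{2} to the remainder.
  leading term y: no divisor's leading term divides it; move -\tfrac{5}{8}y to the remainder.
  leading term 1: no divisor's leading term divides it; move -\tfrac{1}{4} to the remainder.
  remainder -\tfrac{1}{2}y^{4} + \tfrac{5}{4}y^{3} + \tfrac{1}{8}y^{2} - \tfrac{5}{8}y - \tfrac{1}{4} ≠ 0; add k_4 = -\tfrac{1}{2}y^{4} + \tfrac{5}{4}y^{3} + \tfrac{1}{8}y^{2} - \tfrac{5}{8}y - \tfrac{1}{4} to the basis.

The other S-polynomials (S(h_2,k_3), S(h_1,k_4), S(h_2,k_4), S(k_3,k_4)) all reduce to 0 modulo the current basis, so we have a Gröbner basis.
Inter-reduce: drop elements whose leading term is divisible by another's, tail-reduce, and make monic.
Reduced Gröbner basis: {x + y^{3} - \tfrac{5}{2}y^{2} - \tfrac{1}{4}y + \tfrac{3}{4}, y^{4} - \tfrac{5}{2}y^{3} - \tfrac{1}{4}y^{2} + \tfrac{5}{4}y + \tfrac{1}{2}}.

The two bases agree; hence the ideals are identical.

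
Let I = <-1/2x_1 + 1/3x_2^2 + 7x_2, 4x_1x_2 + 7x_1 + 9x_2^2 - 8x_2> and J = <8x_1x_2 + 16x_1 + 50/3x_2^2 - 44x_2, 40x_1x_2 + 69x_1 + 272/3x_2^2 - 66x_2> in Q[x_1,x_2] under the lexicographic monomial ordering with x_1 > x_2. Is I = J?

Two ideals are equal iff their reduced Gröbner bases coincide (the reduced basis is unique for a fixed ordering).
Buchberger on the first generating set:
f_1 = -1/2x_1 + 1/3x_2^2 + 7x_2, LT = x_1.
f_2 = 4x_1x_2 + 7x_1 + 9x_2^2 - 8x_2, LT = x_1x_2.

S(f_1,f_2): lcm = x_1x_2. S = -7/4x_1 - 2/3x_2^3 - 65/4x_2^2 + 2x_2.
  leading term x_1: subtract (7/2)·f_1 from -7/4x_1 - 2/3x_2^3 - 65/4x_2^2 + 2x_2 → -2/3x_2^3 - 209/12x_2^2 - 45/2x_2
  leading term x_2^3: no divisor's leading term divides it; move -2/3x_2^3 to the remainder.
  leading term x_2^2: no divisor's leading term divides it; move -209/12x_2^2 to the remainder.
  leading term x_2: no divisor's leading term divides it; move -45/2x_2 to the remainder.
  remainder -2/3x_2^3 - 209/12x_2^2 - 45/2x_2 ≠ 0; add g_3 = -2/3x_2^3 - 209/12x_2^2 - 45/2x_2 to the basis.

The other S-polynomials (S(f_1,g_3), S(f_2,g_3)) all reduce to 0 modulo the current basis, so we have a Gröbner basis.
Inter-reduce: drop elements whose leading term is divisible by another's, tail-reduce, and make monic.
Reduced Gröbner basis: {x_1 - 2/3x_2^2 - 14x_2, x_2^3 + 209/8x_2^2 + 135/4x_2}.

Buchberger on the second generating set:
h_1 = 8x_1x_2 + 16x_1 + 50/3x_2^2 - 44x_2, LT = x_1x_2.
h_2 = 40x_1x_2 + 69x_1 + 272/3x_2^2 - 66x_2, LT = x_1x_2.

S(h_1,h_2): lcm = x_1x_2. S = 11/40x_1 - 11/60x_2^2 - 77/20x_2.
  leading term x_1: no divisor's leading term divides it; move 11/40x_1 to the remainder.
  leading term x_2^2: no divisor's leading term divides it; move -11/60x_2^2 to the remainder.
  leading term x_2: no divisor's leading term divides it; move -77/20x_2 to the remainder.
  remainder 11/40x_1 - 11/60x_2^2 - 77/20x_2 ≠ 0; add k_3 = 11/40x_1 - 11/60x_2^2 - 77/20x_2 to the basis.

S(h_1,k_3): lcm = x_1x_2. S = 2x_1 + 2/3x_2^3 + 193/12x_2^2 - 11/2x_2.
  leading term x_1: subtract (80/11)·k_3 from 2x_1 + 2/3x_2^3 + 193/12x_2^2 - 11/2x_2 → 2/3x_2^3 + 209/12x_2^2 + 45/2x_2
  leading term x_2^3: no divisor's leading term divides it; move 2/3x_2^3 to the remainder.
  leading term x_2^2: no divisor's leading term divides it; move 209/12x_2^2 to the remainder.
  leading term x_2: no divisor's leading term divides it; move 45/2x_2 to the remainder.
  remainder 2/3x_2^3 + 209/12x_2^2 + 45/2x_2 ≠ 0; add k_4 = 2/3x_2^3 + 209/12x_2^2 + 45/2x_2 to the basis.

The other S-polynomials (S(h_2,k_3), S(h_1,k_4), S(h_2,k_4), S(k_3,k_4)) all reduce to 0 modulo the current basis, so we have a Gröbner basis.
Inter-reduce: drop elements whose leading term is divisible by another's, tail-reduce, and make monic.
Reduced Gröbner basis: {x_1 - 2/3x_2^2 - 14x_2, x_2^3 + 209/8x_2^2 + 135/4x_2}.

These coincide, so the ideals are equal.

Yes, the ideals are equal.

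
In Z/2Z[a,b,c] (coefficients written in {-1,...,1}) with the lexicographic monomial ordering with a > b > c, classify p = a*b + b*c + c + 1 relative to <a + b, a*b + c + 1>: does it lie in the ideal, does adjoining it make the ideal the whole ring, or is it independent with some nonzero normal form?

First compute the reduced Gröbner basis of I by Buchberger's algorithm.
f_1 = a + b, LT = a.
f_2 = a*b + c + 1, LT = a*b.

S(f_1,f_2): lcm = a*b. S = b**2 + c + 1.
  leading term b**2: no divisor's leading term divides it; move b**2 to the remainder.
  leading term c: no divisor's leading term divides it; move c to the remainder.
  leading term 1: no divisor's leading term divides it; move 1 to the remainder.
  remainder b**2 + c + 1 ≠ 0; add h_3 = b**2 + c + 1 to the basis.

The other S-polynomials (S(f_1,h_3), S(f_2,h_3)) all reduce to 0 modulo the current basis, so we have a Gröbner basis.
Inter-reduce: drop elements whose leading term is divisible by another's, tail-reduce, and make monic.
Reduced Gröbner basis: {a + b, b**2 + c + 1}.
Label its elements g_1 = a + b, g_2 = b**2 + c + 1.

Reduce p = a*b + b*c + c + 1 modulo G:
  leading term a*b: subtract (b)·g_1 from a*b + b*c + c + 1 → b**2 + b*c + c + 1
  leading term b**2: subtract (1)·g_2 from b**2 + b*c + c + 1 → b*c
  leading term b*c: no divisor's leading term divides it; move b*c to the remainder.
  normal form = b*c.
The normal form is nonzero, so p ∉ I. Since p minus its normal form lies in I, I + (p) = I + (r) where r = b*c; decide whether this ideal is the whole ring.
Run Buchberger on G together with r (pairs among the g_i already reduce to 0 since G is a Gröbner basis):
g_1 = a + b, LT = a.
g_2 = b**2 + c + 1, LT = b**2.
r = b*c, LT = b*c.

S(g_2,r): lcm = b**2*c. S = c**2 + c.
  leading term c**2: no divisor's leading term divides it; move c**2 to the remainder.
  leading term c: no divisor's leading term divides it; move c to the remainder.
  remainder c**2 + c ≠ 0; add m_4 = c**2 + c to the basis.

The other S-polynomials (S(g_1,g_2), S(g_1,r), S(g_1,m_4), S(g_2,m_4), S(r,m_4)) all reduce to 0 modulo the current basis, so we have a Gröbner basis.
Inter-reduce: drop elements whose leading term is divisible by another's, tail-reduce, and make monic.
Reduced Gröbner basis: {a + b, b**2 + c + 1, b*c, c**2 + c}.
The reduced Gröbner basis of I + (p) is {a + b, b**2 + c + 1, b*c, c**2 + c} ≠ {1}, a proper ideal, so the enlarged system stays consistent: p is independent of I, with normal form b*c.

a*b + b*c + c + 1 is independent of I; its normal form modulo I is b*c.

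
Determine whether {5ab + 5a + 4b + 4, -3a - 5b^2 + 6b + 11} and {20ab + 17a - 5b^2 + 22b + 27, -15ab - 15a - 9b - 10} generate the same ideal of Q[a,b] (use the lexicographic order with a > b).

Equality of ideals is decidable: compute both reduced Gröbner bases (unique for the ordering) and check whether they agree.
Buchberger on the first generating set:
f_1 = 5ab + 5a + 4b + 4, LT = ab.
f_2 = -3a - 5b^2 + 6b + 11, LT = a.

S(f_1,f_2): lcm = ab. S = a - 5/3b^3 + 2b^2 + 67/15b + 4/5.
  leading term a: subtract (-1/3)·f_2 from a - 5/3b^3 + 2b^2 + 67/15b + 4/5 → -5/3b^3 + 1/3b^2 + 97/15b + 67/15
  leading term b^3: no divisor's leading term divides it; move -5/3b^3 to the remainder.
  leading term b^2: no divisor's leading term divides it; move 1/3b^2 to the remainder.
  leading term b: no divisor's leading term divides it; move 97/15b to the remainder.
  leading term 1: no divisor's leading term divides it; move 67/15 to the remainder.
  remainder -5/3b^3 + 1/3b^2 + 97/15b + 67/15 ≠ 0; add g_3 = -5/3b^3 + 1/3b^2 + 97/15b + 67/15 to the basis.

The other S-polynomials (S(f_1,g_3), S(f_2,g_3)) all reduce to 0 modulo the current basis, so we have a Gröbner basis.
Inter-reduce: drop elements whose leading term is divisible by another's, tail-reduce, and make monic.
Reduced Gröbner basis: {a + 5/3b^2 - 2b - 11/3, b^3 - 1/5b^2 - 97/25b - 67/25}.

Buchberger on the second generating set:
h_1 = 20ab + 17a - 5b^2 + 22b + 27, LT = ab.
h_2 = -15ab - 15a - 9b - 10, LT = ab.

S(h_1,h_2): lcm = ab. S = -3/20a - 1/4b^2 + 1/2b + 41/60.
  leading term a: no divisor's leading term divides it; move -3/20a to the remainder.
  leading term b^2: no divisor's leading term divides it; move -1/4b^2 to the remainder.
  leading term b: no divisor's leading term divides it; move 1/2b to the remainder.
  leading term 1: no divisor's leading term divides it; move 41/60 to the remainder.
  remainder -3/20a - 1/4b^2 + 1/2b + 41/60 ≠ 0; add k_3 = -3/20a - 1/4b^2 + 1/2b + 41/60 to the basis.

S(h_1,k_3): lcm = ab. S = 17/20a - 5/3b^3 + 37/12b^2 + 509/90b + 27/20.
  leading term a: subtract (-17/3)·k_3 from 17/20a - 5/3b^3 + 37/12b^2 + 509/90b + 27/20 → -5/3b^3 + 5/3b^2 + 382/45b + 47/9
  leading term b^3: no divisor's leading term divides it; move -5/3b^3 to the remainder.
  leading term b^2: no divisor's leading term divides it; move 5/3b^2 to the remainder.
  leading term b: no divisor's leading term divides it; move 382/45b to the remainder.
  leading term 1: no divisor's leading term divides it; move 47/9 to the remainder.
  remainder -5/3b^3 + 5/3b^2 + 382/45b + 47/9 ≠ 0; add k_4 = -5/3b^3 + 5/3b^2 + 382/45b + 47/9 to the basis.

The other S-polynomials (S(h_2,k_3), S(h_1,k_4), S(h_2,k_4), S(k_3,k_4)) all reduce to 0 modulo the current basis, so we have a Gröbner basis.
Inter-reduce: drop elements whose leading term is divisible by another's, tail-reduce, and make monic.
Reduced Gröbner basis: {a + 5/3b^2 - 10/3b - 41/9, b^3 - b^2 - 382/75b - 47/15}.

The bases are distinct; the ideals are different.

No, the ideals differ.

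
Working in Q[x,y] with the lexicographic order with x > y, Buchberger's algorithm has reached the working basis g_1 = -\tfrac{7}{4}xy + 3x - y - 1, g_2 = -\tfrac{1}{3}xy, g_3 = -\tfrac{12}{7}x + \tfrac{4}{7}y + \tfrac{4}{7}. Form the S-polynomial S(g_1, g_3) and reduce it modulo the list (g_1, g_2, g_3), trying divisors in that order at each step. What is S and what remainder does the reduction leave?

S(g_1, g_3) = -\tfrac{12}{7}x + \tfrac{1}{3}y^{2} + \tfrac{19}{21}y + \tfrac{4}{7}; remainder on division = \tfrac{1}{3}y^{2} + \tfrac{1}{3}y.

lcm(LM(g_1), LM(g_3)) = xy.
S = (lcm/LT(g_1))·g_1 − (lcm/LT(g_3))·g_3 = -\tfrac{12}{7}x + \tfrac{1}{3}y^{2} + \tfrac{19}{21}y + \tfrac{4}{7}.
Reduce S modulo (g_1, g_2, g_3) in that order:
  leading term x: subtract (1)·g_3 from -\tfrac{12}{7}x + \tfrac{1}{3}y^{2} + \tfrac{19}{21}y + \tfrac{4}{7} → \tfrac{1}{3}y^{2} + \tfrac{1}{3}y
  leading term y^{2}: no divisor's leading term divides it; move \tfrac{1}{3}y^{2} to the remainder.
  leading term y: no divisor's leading term divides it; move \tfrac{1}{3}y to the remainder.
The remainder \tfrac{1}{3}y^{2} + \tfrac{1}{3}y is nonzero, so it would be added as the next basis element.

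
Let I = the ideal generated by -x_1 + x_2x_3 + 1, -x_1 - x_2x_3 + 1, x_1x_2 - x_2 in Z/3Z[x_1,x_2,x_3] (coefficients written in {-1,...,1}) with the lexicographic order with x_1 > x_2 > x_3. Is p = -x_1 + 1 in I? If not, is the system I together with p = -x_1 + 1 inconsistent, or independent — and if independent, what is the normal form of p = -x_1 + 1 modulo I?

First compute the reduced Gröbner basis of I by Buchberger's algorithm.
f_1 = -x_1 + x_2x_3 + 1, LT = x_1.
f_2 = -x_1 - x_2x_3 + 1, LT = x_1.
f_3 = x_1x_2 - x_2, LT = x_1x_2.

S(f_1,f_2): lcm = x_1. S = x_2x_3.
  reduce S modulo (f_1, f_2, f_3):
  remainder x_2x_3 ≠ 0; add h_4 = x_2x_3 to the basis.

The other S-polynomials (S(f_1,f_3), S(f_2,f_3), S(f_1,h_4), S(f_2,h_4), S(f_3,h_4)) all reduce to 0 modulo the current basis, so we have a Gröbner basis.
Inter-reduce: drop elements whose leading term is divisible by another's, tail-reduce, and make monic.
Reduced Gröbner basis: {x_1 - 1, x_2x_3}.
Label its elements g_1 = x_1 - 1, g_2 = x_2x_3.

Reduce p = -x_1 + 1 modulo G:
  leading term x_1: subtract (-1)·g_1 from -x_1 + 1 → 0
  normal form = 0.
Since the normal form is 0, p ∈ I.

The remainder on division by a Gröbner basis is unique — it is the normal form.

-x_1 + 1 lies in I (it reduces to 0).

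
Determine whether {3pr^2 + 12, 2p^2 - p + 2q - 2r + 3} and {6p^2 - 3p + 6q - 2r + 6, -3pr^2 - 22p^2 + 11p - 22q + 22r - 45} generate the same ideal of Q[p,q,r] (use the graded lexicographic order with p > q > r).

No, the ideals differ.

Equality of ideals is decidable: compute both reduced Gröbner bases (unique for the ordering) and check whether they agree.
Buchberger on the first generating set:
f_1 = 3pr^2 + 12, LT = pr^2.
f_2 = 2p^2 - p + 2q - 2r + 3, LT = p^2.

S(f_1,f_2): lcm = p^2r^2. S = 1/2pr^2 - qr^2 + r^3 - 3/2r^2 + 4p.
  leading term pr^2: subtract (1/6)·f_1 from 1/2pr^2 - qr^2 + r^3 - 3/2r^2 + 4p → -qr^2 + r^3 - 3/2r^2 + 4p - 2
  leading term qr^2: no divisor's leading term divides it; move -qr^2 to the remainder.
  leading term r^3: no divisor's leading term divides it; move r^3 to the remainder.
  leading term r^2: no divisor's leading term divides it; move -3/2r^2 to the remainder.
  leading term p: no divisor's leading term divides it; move 4p to the remainder.
  leading term 1: no divisor's leading term divides it; move -2 to the remainder.
  remainder -qr^2 + r^3 - 3/2r^2 + 4p - 2 ≠ 0; add g_3 = -qr^2 + r^3 - 3/2r^2 + 4p - 2 to the basis.

The other S-polynomials (S(f_1,g_3), S(f_2,g_3)) all reduce to 0 modulo the current basis, so we have a Gröbner basis.
Inter-reduce: drop elements whose leading term is divisible by another's, tail-reduce, and make monic.
Reduced Gröbner basis: {pr^2 + 4, qr^2 - r^3 + 3/2r^2 - 4p + 2, p^2 - 1/2p + q - r + 3/2}.

Buchberger on the second generating set:
h_1 = 6p^2 - 3p + 6q - 2r + 6, LT = p^2.
h_2 = -3pr^2 - 22p^2 + 11p - 22q + 22r - 45, LT = pr^2.

S(h_1,h_2): lcm = p^2r^2. S = -22/3p^3 - 1/2pr^2 + qr^2 - 1/3r^3 + 11/3p^2 - 22/3pq + 22/3pr + r^2 - 15p.
  leading term p^3: subtract (-11/9p)·h_1 from -22/3p^3 - 1/2pr^2 + qr^2 - 1/3r^3 + 11/3p^2 - 22/3pq + 22/3pr + r^2 - 15p → -1/2pr^2 + qr^2 - 1/3r^3 + 44/9pr + r^2 - 23/3p
  leading term pr^2: subtract (1/6)·h_2 from -1/2pr^2 + qr^2 - 1/3r^3 + 44/9pr + r^2 - 23/3p → qr^2 - 1/3r^3 + 11/3p^2 + 44/9pr + r^2 - 19/2p + 11/3q - 11/3r + 15/2
  leading term qr^2: no divisor's leading term divides it; move qr^2 to the remainder.
  leading term r^3: no divisor's leading term divides it; move -1/3r^3 to the remainder.
  leading term p^2: subtract (11/18)·h_1 from 11/3p^2 + 44/9pr + r^2 - 19/2p + 11/3q - 11/3r + 15/2 → 44/9pr + r^2 - 23/3p - 22/9r + 23/6
  leading term pr: no divisor's leading term divides it; move 44/9pr to the remainder.
  leading term r^2: no divisor's leading term divides it; move r^2 to the remainder.
  leading term p: no divisor's leading term divides it; move -23/3p to the remainder.
  leading term r: no divisor's leading term divides it; move -22/9r to the remainder.
  leading term 1: no divisor's leading term divides it; move 23/6 to the remainder.
  remainder qr^2 - 1/3r^3 + 44/9pr + r^2 - 23/3p - 22/9r + 23/6 ≠ 0; add k_3 = qr^2 - 1/3r^3 + 44/9pr + r^2 - 23/3p - 22/9r + 23/6 to the basis.

The other S-polynomials (S(h_1,k_3), S(h_2,k_3)) all reduce to 0 modulo the current basis, so we have a Gröbner basis.
Inter-reduce: drop elements whose leading term is divisible by another's, tail-reduce, and make monic.
Reduced Gröbner basis: {pr^2 - 44/9r + 23/3, qr^2 - 1/3r^3 + 44/9pr + r^2 - 23/3p - 22/9r + 23/6, p^2 - 1/2p + q - 1/3r + 1}.

Since the reduced bases disagree, the two ideals are not the same.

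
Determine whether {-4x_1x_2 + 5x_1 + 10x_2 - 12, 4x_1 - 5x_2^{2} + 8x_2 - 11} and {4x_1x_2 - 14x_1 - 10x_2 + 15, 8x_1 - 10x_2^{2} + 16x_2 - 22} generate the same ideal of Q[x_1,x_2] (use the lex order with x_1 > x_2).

No, the ideals differ.

Since reduced Gröbner bases are canonical representatives of ideals under a given ordering, it suffices to compute and compare them.
Buchberger on the first generating set:
f_1 = -4x_1x_2 + 5x_1 + 10x_2 - 12, LT = x_1x_2.
f_2 = 4x_1 - 5x_2^{2} + 8x_2 - 11, LT = x_1.

S(f_1,f_2): lcm = x_1x_2. S = -\tfrac{5}{4}x_1 + \tfrac{5}{4}x_2^{3} - 2x_2^{2} + \tfrac{1}{4}x_2 + 3.
  leading term x_1: subtract (-\tfrac{5}{16})·f_2 from -\tfrac{5}{4}x_1 + \tfrac{5}{4}x_2^{3} - 2x_2^{2} + \tfrac{1}{4}x_2 + 3 → \tfrac{5}{4}x_2^{3} - \tfrac{57}{16}x_2^{2} + \tfrac{11}{4}x_2 - \tfrac{7}{16}
  leading term x_2^{3}: no divisor's leading term divides it; move \tfrac{5}{4}x_2^{3} to the remainder.
  leading term x_2^{2}: no divisor's leading term divides it; move -\tfrac{57}{16}x_2^{2} to the remainder.
  leading term x_2: no divisor's leading term divides it; move \tfrac{11}{4}x_2 to the remainder.
  leading term 1: no divisor's leading term divides it; move -\tfrac{7}{16} to the remainder.
  remainder \tfrac{5}{4}x_2^{3} - \tfrac{57}{16}x_2^{2} + \tfrac{11}{4}x_2 - \tfrac{7}{16} ≠ 0; add g_3 = \tfrac{5}{4}x_2^{3} - \tfrac{57}{16}x_2^{2} + \tfrac{11}{4}x_2 - \tfrac{7}{16} to the basis.

The other S-polynomials (S(f_1,g_3), S(f_2,g_3)) all reduce to 0 modulo the current basis, so we have a Gröbner basis.
Inter-reduce: drop elements whose leading term is divisible by another's, tail-reduce, and make monic.
Reduced Gröbner basis: {x_1 - \tfrac{5}{4}x_2^{2} + 2x_2 - \tfrac{11}{4}, x_2^{3} - \tfrac{57}{20}x_2^{2} + \tfrac{11}{5}x_2 - \tfrac{7}{20}}.

Buchberger on the second generating set:
h_1 = 4x_1x_2 - 14x_1 - 10x_2 + 15, LT = x_1x_2.
h_2 = 8x_1 - 10x_2^{2} + 16x_2 - 22, LT = x_1.

S(h_1,h_2): lcm = x_1x_2. S = -\tfrac{7}{2}x_1 + \tfrac{5}{4}x_2^{3} - 2x_2^{2} + \tfrac{1}{4}x_2 + \tfrac{15}{4}.
  leading term x_1: subtract (-\tfrac{7}{16})·h_2 from -\tfrac{7}{2}x_1 + \tfrac{5}{4}x_2^{3} - 2x_2^{2} + \tfrac{1}{4}x_2 + \tfrac{15}{4} → \tfrac{5}{4}x_2^{3} - \tfrac{51}{8}x_2^{2} + \tfrac{29}{4}x_2 - \tfrac{47}{8}
  leading term x_2^{3}: no divisor's leading term divides it; move \tfrac{5}{4}x_2^{3} to the remainder.
  leading term x_2^{2}: no divisor's leading term divides it; move -\tfrac{51}{8}x_2^{2} to the remainder.
  leading term x_2: no divisor's leading term divides it; move \tfrac{29}{4}x_2 to the remainder.
  leading term 1: no divisor's leading term divides it; move -\tfrac{47}{8} to the remainder.
  remainder \tfrac{5}{4}x_2^{3} - \tfrac{51}{8}x_2^{2} + \tfrac{29}{4}x_2 - \tfrac{47}{8} ≠ 0; add k_3 = \tfrac{5}{4}x_2^{3} - \tfrac{51}{8}x_2^{2} + \tfrac{29}{4}x_2 - \tfrac{47}{8} to the basis.

The other S-polynomials (S(h_1,k_3), S(h_2,k_3)) all reduce to 0 modulo the current basis, so we have a Gröbner basis.
Inter-reduce: drop elements whose leading term is divisible by another's, tail-reduce, and make monic.
Reduced Gröbner basis: {x_1 - \tfrac{5}{4}x_2^{2} + 2x_2 - \tfrac{11}{4}, x_2^{3} - \tfrac{51}{10}x_2^{2} + \tfrac{29}{5}x_2 - \tfrac{47}{10}}.

Since the reduced bases disagree, the two ideals are not the same.
The same test decides containment: I ⊆ J iff every generator of I reduces to 0 modulo a Gröbner basis of J.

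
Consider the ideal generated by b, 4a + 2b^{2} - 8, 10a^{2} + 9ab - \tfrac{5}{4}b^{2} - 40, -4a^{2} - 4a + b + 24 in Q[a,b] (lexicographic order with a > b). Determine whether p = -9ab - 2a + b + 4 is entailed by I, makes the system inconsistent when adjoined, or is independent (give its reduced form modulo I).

First compute the reduced Gröbner basis of I by Buchberger's algorithm.
f_1 = b, LT = b.
f_2 = 4a + 2b^{2} - 8, LT = a.
f_3 = 10a^{2} + 9ab - \tfrac{5}{4}b^{2} - 40, LT = a^{2}.
f_4 = -4a^{2} - 4a + b + 24, LT = a^{2}.

The S-polynomials (S(f_1,f_2), S(f_1,f_3), S(f_1,f_4), S(f_2,f_3), S(f_2,f_4), S(f_3,f_4)) all reduce to 0 modulo the current basis, so we have a Gröbner basis.
Inter-reduce: drop elements whose leading term is divisible by another's, tail-reduce, and make monic.
Reduced Gröbner basis: {a - 2, b}.
Label its elements g_1 = a - 2, g_2 = b.

Reduce p = -9ab - 2a + b + 4 modulo G:
  leading term ab: subtract (-9b)·g_1 from -9ab - 2a + b + 4 → -2a - 17b + 4
  leading term a: subtract (-2)·g_1 from -2a - 17b + 4 → -17b
  leading term b: subtract (-17)·g_2 from -17b → 0
  normal form = 0.
Since the normal form is 0, p ∈ I.

-9ab - 2a + b + 4 lies in I (it reduces to 0).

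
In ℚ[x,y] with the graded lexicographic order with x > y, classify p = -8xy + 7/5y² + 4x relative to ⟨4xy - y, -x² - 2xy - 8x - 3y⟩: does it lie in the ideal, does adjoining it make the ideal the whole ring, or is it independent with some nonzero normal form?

-8xy + 7/5y² + 4x is independent of I; its normal form modulo I is 4x - 113/40y.

First compute the reduced Gröbner basis of I by Buchberger's algorithm.
f_1 = 4xy - y, LT = xy.
f_2 = -x² - 2xy - 8x - 3y, LT = x².

S(f_1,f_2): lcm = x²y. S = -2xy² - 33/4xy - 3y².
  leading term xy²: subtract (-½y)·f_1 from -2xy² - 33/4xy - 3y² → -33/4xy - 7/2y²
  leading term xy: subtract (-33/16)·f_1 from -33/4xy - 7/2y² → -7/2y² - 33/16y
  leading term y²: no divisor's leading term divides it; move -7/2y² to the remainder.
  leading term y: no divisor's leading term divides it; move -33/16y to the remainder.
  remainder -7/2y² - 33/16y ≠ 0; add h_3 = -7/2y² - 33/16y to the basis.

The other S-polynomials (S(f_1,h_3), S(f_2,h_3)) all reduce to 0 modulo the current basis, so we have a Gröbner basis.
Inter-reduce: drop elements whose leading term is divisible by another's, tail-reduce, and make monic.
Reduced Gröbner basis: {x² + 8x + 7/2y, xy - ¼y, y² + 33/56y}.
Label its elements g_1 = x² + 8x + 7/2y, g_2 = xy - ¼y, g_3 = y² + 33/56y.

Reduce p = -8xy + 7/5y² + 4x modulo G:
  leading term xy: subtract (-8)·g_2 from -8xy + 7/5y² + 4x → 7/5y² + 4x - 2y
  leading term y²: subtract (7/5)·g_3 from 7/5y² + 4x - 2y → 4x - 113/40y
  leading term x: no divisor's leading term divides it; move 4x to the remainder.
  leading term y: no divisor's leading term divides it; move -113/40y to the remainder.
  normal form = 4x - 113/40y.
The normal form is nonzero, so p ∉ I. Since p minus its normal form lies in I, I + (p) = I + (r) where r = 4x - 113/40y; decide whether this ideal is the whole ring.
Run Buchberger on G together with r (pairs among the g_i already reduce to 0 since G is a Gröbner basis):
g_1 = x² + 8x + 7/2y, LT = x².
g_2 = xy - ¼y, LT = xy.
g_3 = y² + 33/56y, LT = y².
r = 4x - 113/40y, LT = x.

S(g_1,r): lcm = x². S = 113/160xy + 8x + 7/2y.
  leading term xy: subtract (113/160)·g_2 from 113/160xy + 8x + 7/2y → 8x + 2353/640y
  leading term x: subtract (2)·r from 8x + 2353/640y → 5969/640y
  leading term y: no divisor's leading term divides it; move 5969/640y to the remainder.
  remainder 5969/640y ≠ 0; add m_5 = 5969/640y to the basis.

The other S-polynomials (S(g_1,g_2), S(g_1,g_3), S(g_2,g_3), S(g_2,r), S(g_3,r), S(g_1,m_5), S(g_2,m_5), S(g_3,m_5), S(r,m_5)) all reduce to 0 modulo the current basis, so we have a Gröbner basis.
Inter-reduce: drop elements whose leading term is divisible by another's, tail-reduce, and make monic.
Reduced Gröbner basis: {x, y}.
The reduced Gröbner basis of I + (p) is {x, y} ≠ {1}, a proper ideal, so the enlarged system stays consistent: p is independent of I, with normal form 4x - 113/40y.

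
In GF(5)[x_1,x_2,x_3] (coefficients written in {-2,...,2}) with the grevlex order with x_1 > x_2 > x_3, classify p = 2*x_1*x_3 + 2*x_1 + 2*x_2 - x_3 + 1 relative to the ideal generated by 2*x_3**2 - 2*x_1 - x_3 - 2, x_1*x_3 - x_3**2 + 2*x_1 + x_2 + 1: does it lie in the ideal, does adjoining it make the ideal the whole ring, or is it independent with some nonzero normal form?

Adjoining 2*x_1*x_3 + 2*x_1 + 2*x_2 - x_3 + 1 makes the ideal the whole ring: the system is inconsistent.

First compute the reduced Gröbner basis of I by Buchberger's algorithm.
f_1 = 2*x_3**2 - 2*x_1 - x_3 - 2, LT = x_3**2.
f_2 = x_1*x_3 - x_3**2 + 2*x_1 + x_2 + 1, LT = x_1*x_3.

S(f_1,f_2): lcm = x_1*x_3**2. S = x_3**3 - x_1**2 - x_2*x_3 - x_1 - x_3.
  reduce S modulo (f_1, f_2):
  remainder -x_1**2 - x_2*x_3 + x_1 - x_2 + 2*x_3 - 2 ≠ 0; add h_3 = -x_1**2 - x_2*x_3 + x_1 - x_2 + 2*x_3 - 2 to the basis.

The other S-polynomials (S(f_1,h_3), S(f_2,h_3)) all reduce to 0 modulo the current basis, so we have a Gröbner basis.
Inter-reduce: drop elements whose leading term is divisible by another's, tail-reduce, and make monic.
Reduced Gröbner basis: {x_1**2 + x_2*x_3 - x_1 + x_2 - 2*x_3 + 2, x_1*x_3 + x_1 + x_2 + 2*x_3, x_3**2 - x_1 + 2*x_3 - 1}.
Label its elements g_1 = x_1**2 + x_2*x_3 - x_1 + x_2 - 2*x_3 + 2, g_2 = x_1*x_3 + x_1 + x_2 + 2*x_3, g_3 = x_3**2 - x_1 + 2*x_3 - 1.

Reduce p = 2*x_1*x_3 + 2*x_1 + 2*x_2 - x_3 + 1 modulo G:
  leading term x_1*x_3: subtract (2)·g_2 from 2*x_1*x_3 + 2*x_1 + 2*x_2 - x_3 + 1 → 1
  leading term 1: no divisor's leading term divides it; move 1 to the remainder.
  normal form = 1.
The normal form is nonzero, so p ∉ I. Since p minus its normal form lies in I, I + (p) = I + (r) where r = 1; decide whether this ideal is the whole ring.
Here r = 1 is a nonzero constant, hence a unit: 1 ∈ I + (p), the Gröbner basis of I + (p) is {1}, and the enlarged system has no common solution — adjoining p is inconsistent.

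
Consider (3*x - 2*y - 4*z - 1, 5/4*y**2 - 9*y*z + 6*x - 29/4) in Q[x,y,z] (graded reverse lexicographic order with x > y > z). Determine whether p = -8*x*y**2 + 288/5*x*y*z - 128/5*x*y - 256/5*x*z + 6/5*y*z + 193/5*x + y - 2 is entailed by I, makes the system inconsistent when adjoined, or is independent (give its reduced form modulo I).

First compute the reduced Gröbner basis of I by Buchberger's algorithm.
f_1 = 3*x - 2*y - 4*z - 1, LT = x.
f_2 = 5/4*y**2 - 9*y*z + 6*x - 29/4, LT = y**2.

The S-polynomials (S(f_1,f_2)) all reduce to 0 modulo the current basis, so we have a Gröbner basis.
Inter-reduce: drop elements whose leading term is divisible by another's, tail-reduce, and make monic.
Reduced Gröbner basis: {y**2 - 36/5*y*z + 16/5*y + 32/5*z - 21/5, x - 2/3*y - 4/3*z - 1/3}.
Label its elements g_1 = y**2 - 36/5*y*z + 16/5*y + 32/5*z - 21/5, g_2 = x - 2/3*y - 4/3*z - 1/3.

Reduce p = -8*x*y**2 + 288/5*x*y*z - 128/5*x*y - 256/5*x*z + 6/5*y*z + 193/5*x + y - 2 modulo G:
  leading term x*y**2: subtract (-8*x)·g_1 from -8*x*y**2 + 288/5*x*y*z - 128/5*x*y - 256/5*x*z + 6/5*y*z + 193/5*x + y - 2 → 6/5*y*z + 5*x + y - 2
  leading term y*z: no divisor's leading term divides it; move 6/5*y*z to the remainder.
  leading term x: subtract (5)·g_2 from 5*x + y - 2 → 13/3*y + 20/3*z - 1/3
  leading term y: no divisor's leading term divides it; move 13/3*y to the remainder.
  leading term z: no divisor's leading term divides it; move 20/3*z to the remainder.
  leading term 1: no divisor's leading term divides it; move -1/3 to the remainder.
  normal form = 6/5*y*z + 13/3*y + 20/3*z - 1/3.
The normal form is nonzero, so p ∉ I. Since p minus its normal form lies in I, I + (p) = I + (r) where r = 6/5*y*z + 13/3*y + 20/3*z - 1/3; decide whether this ideal is the whole ring.
Run Buchberger on G together with r (pairs among the g_i already reduce to 0 since G is a Gröbner basis):
g_1 = y**2 - 36/5*y*z + 16/5*y + 32/5*z - 21/5, LT = y**2.
g_2 = x - 2/3*y - 4/3*z - 1/3, LT = x.
r = 6/5*y*z + 13/3*y + 20/3*z - 1/3, LT = y*z.

S(g_1,r): lcm = y**2*z. S = -36/5*y*z**2 - 65/18*y**2 - 106/45*y*z + 32/5*z**2 + 5/18*y - 21/5*z.
  leading term y*z**2: subtract (-6*z)·r from -36/5*y*z**2 - 65/18*y**2 - 106/45*y*z + 32/5*z**2 + 5/18*y - 21/5*z → -65/18*y**2 + 1064/45*y*z + 232/5*z**2 + 5/18*y - 31/5*z
  leading term y**2: subtract (-65/18)·g_1 from -65/18*y**2 + 1064/45*y*z + 232/5*z**2 + 5/18*y - 31/5*z → -106/45*y*z + 232/5*z**2 + 71/6*y + 761/45*z - 91/6
  leading term y*z: subtract (-53/27)·r from -106/45*y*z + 232/5*z**2 + 71/6*y + 761/45*z - 91/6 → 232/5*z**2 + 3295/162*y + 12149/405*z - 2563/162
  leading term z**2: no divisor's leading term divides it; move 232/5*z**2 to the remainder.
  leading term y: no divisor's leading term divides it; move 3295/162*y to the remainder.
  leading term z: no divisor's leading term divides it; move 12149/405*z to the remainder.
  leading term 1: no divisor's leading term divides it; move -2563/162 to the remainder.
  remainder 232/5*z**2 + 3295/162*y + 12149/405*z - 2563/162 ≠ 0; add m_4 = 232/5*z**2 + 3295/162*y + 12149/405*z - 2563/162 to the basis.

The other S-polynomials (S(g_1,g_2), S(g_2,r), S(g_1,m_4), S(g_2,m_4), S(r,m_4)) all reduce to 0 modulo the current basis, so we have a Gröbner basis.
Inter-reduce: drop elements whose leading term is divisible by another's, tail-reduce, and make monic.
Reduced Gröbner basis: {y**2 + 146/5*y + 232/5*z - 31/5, y*z + 65/18*y + 50/9*z - 5/18, z**2 + 16475/37584*y + 12149/18792*z - 12815/37584, x - 2/3*y - 4/3*z - 1/3}.
The reduced Gröbner basis of I + (p) is {y**2 + 146/5*y + 232/5*z - 31/5, y*z + 65/18*y + 50/9*z - 5/18, z**2 + 16475/37584*y + 12149/18792*z - 12815/37584, x - 2/3*y - 4/3*z - 1/3} ≠ {1}, a proper ideal, so the enlarged system stays consistent: p is independent of I, with normal form 6/5*y*z + 13/3*y + 20/3*z - 1/3.

The remainder on division by a Gröbner basis is unique — it is the normal form.

-8*x*y**2 + 288/5*x*y*z - 128/5*x*y - 256/5*x*z + 6/5*y*z + 193/5*x + y - 2 is independent of I; its normal form modulo I is 6/5*y*z + 13/3*y + 20/3*z - 1/3.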